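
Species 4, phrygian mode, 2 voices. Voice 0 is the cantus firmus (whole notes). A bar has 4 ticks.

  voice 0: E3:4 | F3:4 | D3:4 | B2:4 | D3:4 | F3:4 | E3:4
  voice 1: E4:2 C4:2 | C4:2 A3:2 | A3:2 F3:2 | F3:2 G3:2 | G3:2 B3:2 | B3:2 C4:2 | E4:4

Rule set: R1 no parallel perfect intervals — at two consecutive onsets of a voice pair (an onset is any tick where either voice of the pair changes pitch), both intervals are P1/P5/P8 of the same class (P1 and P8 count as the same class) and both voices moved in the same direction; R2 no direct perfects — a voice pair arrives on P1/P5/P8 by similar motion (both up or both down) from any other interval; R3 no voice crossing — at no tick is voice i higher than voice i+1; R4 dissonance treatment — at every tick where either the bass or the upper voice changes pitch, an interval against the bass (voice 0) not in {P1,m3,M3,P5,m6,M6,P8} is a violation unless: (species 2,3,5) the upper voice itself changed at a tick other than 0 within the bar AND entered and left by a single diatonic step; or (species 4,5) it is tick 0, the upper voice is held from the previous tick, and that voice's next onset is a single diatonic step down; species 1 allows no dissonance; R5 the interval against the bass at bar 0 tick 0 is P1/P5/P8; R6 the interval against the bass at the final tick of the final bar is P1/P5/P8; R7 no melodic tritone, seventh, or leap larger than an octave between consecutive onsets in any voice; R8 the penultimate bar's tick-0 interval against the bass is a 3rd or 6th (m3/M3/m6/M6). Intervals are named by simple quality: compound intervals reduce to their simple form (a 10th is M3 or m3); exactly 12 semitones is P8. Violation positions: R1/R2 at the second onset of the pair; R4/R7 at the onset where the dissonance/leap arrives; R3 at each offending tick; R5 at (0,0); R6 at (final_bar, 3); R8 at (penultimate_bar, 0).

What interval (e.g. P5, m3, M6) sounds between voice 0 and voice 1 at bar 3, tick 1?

TT

voice 0=B2 voice 1=F3 -> TT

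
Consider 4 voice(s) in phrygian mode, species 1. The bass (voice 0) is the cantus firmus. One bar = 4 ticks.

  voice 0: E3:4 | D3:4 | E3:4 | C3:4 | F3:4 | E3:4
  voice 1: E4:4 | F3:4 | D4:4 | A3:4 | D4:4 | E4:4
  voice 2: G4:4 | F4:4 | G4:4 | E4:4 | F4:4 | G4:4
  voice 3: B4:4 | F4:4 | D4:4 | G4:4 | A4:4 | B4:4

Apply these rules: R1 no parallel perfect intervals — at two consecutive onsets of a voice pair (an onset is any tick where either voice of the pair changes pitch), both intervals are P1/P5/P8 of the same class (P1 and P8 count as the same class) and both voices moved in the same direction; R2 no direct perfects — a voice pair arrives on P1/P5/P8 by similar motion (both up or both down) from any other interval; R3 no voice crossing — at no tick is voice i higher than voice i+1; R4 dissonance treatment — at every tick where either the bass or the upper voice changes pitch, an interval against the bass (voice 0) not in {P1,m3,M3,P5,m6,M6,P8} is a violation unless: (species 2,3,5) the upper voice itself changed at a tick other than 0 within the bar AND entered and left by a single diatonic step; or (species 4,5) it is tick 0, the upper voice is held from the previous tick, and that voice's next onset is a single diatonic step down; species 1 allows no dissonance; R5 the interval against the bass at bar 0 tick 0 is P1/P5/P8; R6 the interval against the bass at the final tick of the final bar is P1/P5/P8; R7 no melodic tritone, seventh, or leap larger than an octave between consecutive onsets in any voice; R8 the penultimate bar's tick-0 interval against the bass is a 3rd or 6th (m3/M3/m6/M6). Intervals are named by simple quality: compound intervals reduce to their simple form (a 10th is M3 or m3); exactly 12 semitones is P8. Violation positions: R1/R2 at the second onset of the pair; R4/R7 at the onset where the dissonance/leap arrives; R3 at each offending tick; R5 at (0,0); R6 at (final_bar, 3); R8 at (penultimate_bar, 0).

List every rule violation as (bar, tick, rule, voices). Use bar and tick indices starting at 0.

(0, 0, R5, (0, 2))
(1, 0, R2, (1, 2))
(1, 0, R2, (1, 3))
(1, 0, R2, (2, 3))
(1, 0, R7, (1,))
(1, 0, R7, (3,))
(2, 0, R3, (2, 3))
(2, 0, R4, (0, 1))
(2, 0, R4, (0, 3))
(2, 1, R3, (2, 3))
(2, 2, R3, (2, 3))
(2, 3, R3, (2, 3))
(3, 0, R2, (1, 2))
(4, 0, R2, (0, 2))
(4, 0, R2, (1, 3))
(4, 0, R8, (0, 2))
(5, 0, R1, (1, 3))
(5, 3, R6, (0, 2))

bar 0: v0=E3 v1=E4 v2=G4 v3=B4 downbeat P5
bar 1: v0=D3 v1=F3 v2=F4 v3=F4 downbeat m3
bar 2: v0=E3 v1=D4 v2=G4 v3=D4 downbeat m7
bar 3: v0=C3 v1=A3 v2=E4 v3=G4 downbeat P5
bar 4: v0=F3 v1=D4 v2=F4 v3=A4 downbeat M3
bar 5: v0=E3 v1=E4 v2=G4 v3=B4 downbeat P5
  -> R5 @ bar 0 tick 0 v(0, 2): opens on m3
  -> R2 @ bar 1 tick 0 v(1, 2): E4/G4 m3 -> F3/F4 P8 similar
  -> R2 @ bar 1 tick 0 v(1, 3): E4/B4 P5 -> F3/F4 P8 similar
  -> R2 @ bar 1 tick 0 v(2, 3): G4/B4 M3 -> F4/F4 P1 similar
  -> R7 @ bar 1 tick 0 v(1,): E4->F3 leap 11st
  -> R7 @ bar 1 tick 0 v(3,): B4->F4 leap 6st
  -> R3 @ bar 2 tick 0 v(2, 3): G4 above D4
  -> R4 @ bar 2 tick 0 v(0, 1): E3/D4 m7 untreated
  -> R4 @ bar 2 tick 0 v(0, 3): E3/D4 m7 untreated
  -> R3 @ bar 2 tick 1 v(2, 3): G4 above D4
  -> R3 @ bar 2 tick 2 v(2, 3): G4 above D4
  -> R3 @ bar 2 tick 3 v(2, 3): G4 above D4
  -> R2 @ bar 3 tick 0 v(1, 2): D4/G4 P4 -> A3/E4 P5 similar
  -> R2 @ bar 4 tick 0 v(0, 2): C3/E4 M3 -> F3/F4 P8 similar
  -> R2 @ bar 4 tick 0 v(1, 3): A3/G4 m7 -> D4/A4 P5 similar
  -> R8 @ bar 4 tick 0 v(0, 2): penult P8 not 3rd/6th
  -> R1 @ bar 5 tick 0 v(1, 3): D4/A4 P5 -> E4/B4 P5 similar
  -> R6 @ bar 5 tick 3 v(0, 2): closes on m3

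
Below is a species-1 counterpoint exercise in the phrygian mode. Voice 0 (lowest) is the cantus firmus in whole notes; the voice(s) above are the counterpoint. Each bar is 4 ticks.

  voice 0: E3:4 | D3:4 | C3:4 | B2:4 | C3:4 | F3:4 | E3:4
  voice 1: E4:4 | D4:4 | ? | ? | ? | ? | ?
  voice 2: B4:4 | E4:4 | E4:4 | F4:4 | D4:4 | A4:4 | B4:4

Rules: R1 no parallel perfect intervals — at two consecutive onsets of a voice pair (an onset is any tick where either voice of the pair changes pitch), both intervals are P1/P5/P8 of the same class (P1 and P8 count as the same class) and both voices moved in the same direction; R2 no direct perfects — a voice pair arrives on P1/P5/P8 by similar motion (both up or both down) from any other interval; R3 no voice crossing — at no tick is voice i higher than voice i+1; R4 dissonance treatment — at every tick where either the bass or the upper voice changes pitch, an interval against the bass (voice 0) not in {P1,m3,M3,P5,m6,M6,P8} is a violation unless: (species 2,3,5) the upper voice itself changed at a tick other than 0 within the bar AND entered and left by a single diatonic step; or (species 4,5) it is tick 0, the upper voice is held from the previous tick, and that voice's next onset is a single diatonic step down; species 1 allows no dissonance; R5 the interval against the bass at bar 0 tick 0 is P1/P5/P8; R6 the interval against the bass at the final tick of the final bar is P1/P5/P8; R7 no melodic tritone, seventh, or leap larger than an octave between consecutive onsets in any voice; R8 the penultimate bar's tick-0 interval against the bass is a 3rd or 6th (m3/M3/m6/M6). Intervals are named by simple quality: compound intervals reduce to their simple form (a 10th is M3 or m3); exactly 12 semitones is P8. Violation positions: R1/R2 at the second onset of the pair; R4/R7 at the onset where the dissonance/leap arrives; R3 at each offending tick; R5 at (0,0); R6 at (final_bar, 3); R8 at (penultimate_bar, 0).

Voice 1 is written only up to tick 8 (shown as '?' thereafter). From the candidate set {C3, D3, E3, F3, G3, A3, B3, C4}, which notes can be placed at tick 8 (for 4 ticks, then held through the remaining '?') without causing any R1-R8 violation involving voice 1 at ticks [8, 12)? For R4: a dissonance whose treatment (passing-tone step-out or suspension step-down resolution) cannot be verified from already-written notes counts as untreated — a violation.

{A3}

C3: violates R1,R7
D3: violates R4
E3: violates R7
F3: violates R4
G3: violates R2
A3: legal
B3: violates R4
C4: violates R1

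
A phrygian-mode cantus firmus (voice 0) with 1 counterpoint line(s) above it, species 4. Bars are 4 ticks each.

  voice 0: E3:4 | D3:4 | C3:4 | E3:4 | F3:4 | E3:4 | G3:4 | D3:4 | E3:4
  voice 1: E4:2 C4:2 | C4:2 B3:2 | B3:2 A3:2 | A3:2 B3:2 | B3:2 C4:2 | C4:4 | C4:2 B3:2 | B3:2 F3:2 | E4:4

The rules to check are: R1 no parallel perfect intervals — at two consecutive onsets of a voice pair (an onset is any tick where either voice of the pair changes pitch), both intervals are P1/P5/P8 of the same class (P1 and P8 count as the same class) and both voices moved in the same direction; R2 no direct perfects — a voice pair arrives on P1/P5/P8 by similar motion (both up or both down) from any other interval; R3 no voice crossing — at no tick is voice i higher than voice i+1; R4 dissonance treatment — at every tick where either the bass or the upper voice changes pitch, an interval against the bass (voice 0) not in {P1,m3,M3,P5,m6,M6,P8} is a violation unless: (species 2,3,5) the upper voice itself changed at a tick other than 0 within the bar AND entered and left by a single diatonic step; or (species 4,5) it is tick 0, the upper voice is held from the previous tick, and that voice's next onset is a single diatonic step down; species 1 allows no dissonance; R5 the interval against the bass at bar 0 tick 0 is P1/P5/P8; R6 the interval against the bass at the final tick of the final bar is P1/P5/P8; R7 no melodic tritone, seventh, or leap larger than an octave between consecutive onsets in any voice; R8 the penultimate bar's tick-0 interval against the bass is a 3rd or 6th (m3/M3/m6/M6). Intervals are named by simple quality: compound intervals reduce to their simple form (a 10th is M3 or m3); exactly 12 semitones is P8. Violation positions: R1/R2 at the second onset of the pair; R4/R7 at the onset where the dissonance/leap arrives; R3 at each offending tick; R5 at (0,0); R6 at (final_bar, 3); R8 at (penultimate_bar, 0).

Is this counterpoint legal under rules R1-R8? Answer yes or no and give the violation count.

No (5 violations)

bar 0: v0=E3 v1=E4 (P8)
bar 1: v0=D3 v1=C4 (m7)
bar 2: v0=C3 v1=B3 (M7)
bar 3: v0=E3 v1=A3 (P4)
bar 4: v0=F3 v1=B3 (TT)
bar 5: v0=E3 v1=C4 (m6)
bar 6: v0=G3 v1=C4 (P4)
bar 7: v0=D3 v1=B3 (M6)
bar 8: v0=E3 v1=E4 (P8)
  R4 @ bar3.0: E3/A3 P4 untreated
  R4 @ bar4.0: F3/B3 TT untreated
  R7 @ bar7.2: B3->F3 leap 6st
  R2 @ bar8.0: D3/F3 m3 -> E3/E4 P8 similar
  R7 @ bar8.0: F3->E4 leap 11st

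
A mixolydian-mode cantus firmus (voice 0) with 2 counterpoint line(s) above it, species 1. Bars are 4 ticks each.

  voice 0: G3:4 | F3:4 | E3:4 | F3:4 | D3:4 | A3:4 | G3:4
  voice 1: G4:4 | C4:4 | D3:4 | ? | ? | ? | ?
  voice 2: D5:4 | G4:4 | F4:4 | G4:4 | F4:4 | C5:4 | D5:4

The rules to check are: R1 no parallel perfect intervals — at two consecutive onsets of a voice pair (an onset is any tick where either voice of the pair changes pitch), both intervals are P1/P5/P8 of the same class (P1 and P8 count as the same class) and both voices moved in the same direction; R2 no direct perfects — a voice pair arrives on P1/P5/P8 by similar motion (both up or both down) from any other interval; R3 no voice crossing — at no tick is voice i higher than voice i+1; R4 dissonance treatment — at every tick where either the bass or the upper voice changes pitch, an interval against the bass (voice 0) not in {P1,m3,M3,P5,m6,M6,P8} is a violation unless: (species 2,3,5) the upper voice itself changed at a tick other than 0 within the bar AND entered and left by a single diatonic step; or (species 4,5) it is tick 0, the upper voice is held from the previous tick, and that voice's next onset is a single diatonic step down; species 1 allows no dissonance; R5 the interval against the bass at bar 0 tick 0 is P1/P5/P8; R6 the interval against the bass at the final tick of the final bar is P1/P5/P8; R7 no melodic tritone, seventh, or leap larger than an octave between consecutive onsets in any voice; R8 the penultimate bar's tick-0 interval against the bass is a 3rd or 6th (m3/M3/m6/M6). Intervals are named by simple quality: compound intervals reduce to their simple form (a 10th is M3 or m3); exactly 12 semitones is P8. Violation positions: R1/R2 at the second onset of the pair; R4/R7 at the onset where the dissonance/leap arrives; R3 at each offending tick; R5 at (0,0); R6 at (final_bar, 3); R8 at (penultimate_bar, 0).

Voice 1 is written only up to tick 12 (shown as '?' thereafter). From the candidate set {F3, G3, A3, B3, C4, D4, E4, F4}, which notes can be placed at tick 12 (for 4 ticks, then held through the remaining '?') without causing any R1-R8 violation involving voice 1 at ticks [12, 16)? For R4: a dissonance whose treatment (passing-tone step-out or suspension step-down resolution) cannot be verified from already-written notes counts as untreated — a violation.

F3: violates R2
G3: violates R2,R4
A3: legal
B3: violates R4
C4: violates R2,R7
D4: legal
E4: violates R4,R7
F4: violates R2,R7

{A3, D4}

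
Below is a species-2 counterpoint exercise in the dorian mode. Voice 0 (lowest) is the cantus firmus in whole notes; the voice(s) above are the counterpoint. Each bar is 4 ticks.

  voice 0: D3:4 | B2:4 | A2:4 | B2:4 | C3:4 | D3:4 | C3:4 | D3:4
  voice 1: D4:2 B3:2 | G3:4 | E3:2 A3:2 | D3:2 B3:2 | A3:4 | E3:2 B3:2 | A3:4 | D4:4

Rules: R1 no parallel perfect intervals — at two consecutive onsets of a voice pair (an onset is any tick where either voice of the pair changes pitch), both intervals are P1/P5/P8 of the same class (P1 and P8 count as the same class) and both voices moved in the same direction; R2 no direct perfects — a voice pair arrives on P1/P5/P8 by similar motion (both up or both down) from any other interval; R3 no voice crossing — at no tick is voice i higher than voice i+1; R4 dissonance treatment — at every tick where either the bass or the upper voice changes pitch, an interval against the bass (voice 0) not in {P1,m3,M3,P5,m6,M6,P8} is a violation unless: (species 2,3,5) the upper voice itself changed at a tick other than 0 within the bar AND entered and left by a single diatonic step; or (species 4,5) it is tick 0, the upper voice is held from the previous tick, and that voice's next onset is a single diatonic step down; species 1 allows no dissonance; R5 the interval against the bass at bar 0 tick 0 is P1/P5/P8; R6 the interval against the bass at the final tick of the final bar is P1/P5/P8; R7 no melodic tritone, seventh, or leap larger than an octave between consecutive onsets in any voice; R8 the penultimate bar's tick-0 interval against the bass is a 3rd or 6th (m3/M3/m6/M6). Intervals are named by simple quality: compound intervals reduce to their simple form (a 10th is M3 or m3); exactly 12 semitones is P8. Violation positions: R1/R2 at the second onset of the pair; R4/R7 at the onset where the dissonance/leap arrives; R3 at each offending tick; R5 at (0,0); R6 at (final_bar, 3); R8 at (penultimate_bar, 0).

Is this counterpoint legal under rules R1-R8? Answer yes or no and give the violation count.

bar 0: v0=D3 v1=D4 (P8)
bar 1: v0=B2 v1=G3 (m6)
bar 2: v0=A2 v1=E3 (P5)
bar 3: v0=B2 v1=D3 (m3)
bar 4: v0=C3 v1=A3 (M6)
bar 5: v0=D3 v1=E3 (M2)
bar 6: v0=C3 v1=A3 (M6)
bar 7: v0=D3 v1=D4 (P8)
  R2 @ bar2.0: B2/G3 m6 -> A2/E3 P5 similar
  R4 @ bar5.0: D3/E3 M2 untreated
  R2 @ bar7.0: C3/A3 M6 -> D3/D4 P8 similar

No (3 violations)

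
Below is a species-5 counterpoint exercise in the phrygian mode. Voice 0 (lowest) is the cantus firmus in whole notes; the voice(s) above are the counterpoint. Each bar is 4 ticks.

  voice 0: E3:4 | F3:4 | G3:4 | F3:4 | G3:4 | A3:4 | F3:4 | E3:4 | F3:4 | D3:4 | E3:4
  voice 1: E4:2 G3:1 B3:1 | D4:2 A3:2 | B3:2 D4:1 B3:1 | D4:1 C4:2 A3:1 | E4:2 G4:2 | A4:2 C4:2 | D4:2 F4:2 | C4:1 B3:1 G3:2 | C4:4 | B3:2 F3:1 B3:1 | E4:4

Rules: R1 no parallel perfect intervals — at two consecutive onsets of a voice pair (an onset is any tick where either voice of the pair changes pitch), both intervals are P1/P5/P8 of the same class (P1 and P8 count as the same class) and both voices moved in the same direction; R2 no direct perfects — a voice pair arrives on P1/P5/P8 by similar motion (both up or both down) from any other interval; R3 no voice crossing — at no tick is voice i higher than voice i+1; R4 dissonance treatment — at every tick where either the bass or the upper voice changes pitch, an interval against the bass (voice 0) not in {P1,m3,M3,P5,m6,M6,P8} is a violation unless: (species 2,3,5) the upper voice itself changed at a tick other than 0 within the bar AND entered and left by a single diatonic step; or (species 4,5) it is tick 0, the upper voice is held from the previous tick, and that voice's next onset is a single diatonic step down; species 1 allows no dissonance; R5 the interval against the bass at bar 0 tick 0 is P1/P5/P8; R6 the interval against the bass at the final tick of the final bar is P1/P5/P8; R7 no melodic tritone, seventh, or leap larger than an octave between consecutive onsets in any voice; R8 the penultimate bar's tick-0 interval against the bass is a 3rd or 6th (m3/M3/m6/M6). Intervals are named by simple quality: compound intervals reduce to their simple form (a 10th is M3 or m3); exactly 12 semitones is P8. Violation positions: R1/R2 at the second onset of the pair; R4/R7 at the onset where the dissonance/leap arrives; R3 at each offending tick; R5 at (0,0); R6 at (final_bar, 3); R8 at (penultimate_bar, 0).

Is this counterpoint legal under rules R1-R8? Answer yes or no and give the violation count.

No (5 violations)

bar 0: v0=E3 v1=E4 (P8)
bar 1: v0=F3 v1=D4 (M6)
bar 2: v0=G3 v1=B3 (M3)
bar 3: v0=F3 v1=D4 (M6)
bar 4: v0=G3 v1=E4 (M6)
bar 5: v0=A3 v1=A4 (P8)
bar 6: v0=F3 v1=D4 (M6)
bar 7: v0=E3 v1=C4 (m6)
bar 8: v0=F3 v1=C4 (P5)
bar 9: v0=D3 v1=B3 (M6)
bar 10: v0=E3 v1=E4 (P8)
  R1 @ bar5.0: G3/G4 P8 -> A3/A4 P8 similar
  R2 @ bar8.0: E3/G3 m3 -> F3/C4 P5 similar
  R7 @ bar9.2: B3->F3 leap 6st
  R7 @ bar9.3: F3->B3 leap 6st
  R2 @ bar10.0: D3/B3 M6 -> E3/E4 P8 similar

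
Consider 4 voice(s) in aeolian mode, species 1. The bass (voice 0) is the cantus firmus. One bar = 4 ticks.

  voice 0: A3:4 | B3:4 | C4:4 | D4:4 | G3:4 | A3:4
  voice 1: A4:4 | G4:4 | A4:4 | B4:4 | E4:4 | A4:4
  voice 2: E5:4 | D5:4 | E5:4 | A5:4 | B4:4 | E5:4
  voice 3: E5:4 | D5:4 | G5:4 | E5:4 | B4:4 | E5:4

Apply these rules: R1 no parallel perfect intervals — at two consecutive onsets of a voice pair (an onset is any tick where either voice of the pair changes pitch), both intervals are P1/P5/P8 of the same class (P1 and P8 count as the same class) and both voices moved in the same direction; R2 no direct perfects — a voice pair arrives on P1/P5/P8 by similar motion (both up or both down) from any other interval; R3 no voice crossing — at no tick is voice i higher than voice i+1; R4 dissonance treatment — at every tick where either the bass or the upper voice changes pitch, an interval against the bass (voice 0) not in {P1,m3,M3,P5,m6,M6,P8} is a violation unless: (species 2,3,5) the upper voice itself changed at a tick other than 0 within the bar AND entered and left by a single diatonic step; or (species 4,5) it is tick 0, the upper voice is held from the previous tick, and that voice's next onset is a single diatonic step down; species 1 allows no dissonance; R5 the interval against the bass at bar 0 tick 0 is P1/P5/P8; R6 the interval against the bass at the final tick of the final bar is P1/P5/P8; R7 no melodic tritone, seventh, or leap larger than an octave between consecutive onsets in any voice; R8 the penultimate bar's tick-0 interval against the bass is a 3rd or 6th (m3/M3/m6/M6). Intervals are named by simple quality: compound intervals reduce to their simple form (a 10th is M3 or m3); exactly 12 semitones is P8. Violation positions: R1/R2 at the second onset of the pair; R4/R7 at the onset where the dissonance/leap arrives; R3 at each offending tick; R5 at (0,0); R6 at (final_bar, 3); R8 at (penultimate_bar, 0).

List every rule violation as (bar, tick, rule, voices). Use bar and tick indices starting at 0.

bar 0: v0=A3 v1=A4 v2=E5 v3=E5 downbeat P5
bar 1: v0=B3 v1=G4 v2=D5 v3=D5 downbeat m3
bar 2: v0=C4 v1=A4 v2=E5 v3=G5 downbeat P5
bar 3: v0=D4 v1=B4 v2=A5 v3=E5 downbeat M2
bar 4: v0=G3 v1=E4 v2=B4 v3=B4 downbeat M3
bar 5: v0=A3 v1=A4 v2=E5 v3=E5 downbeat P5
  -> R1 @ bar 1 tick 0 v(1, 2): A4/E5 P5 -> G4/D5 P5 similar
  -> R1 @ bar 1 tick 0 v(1, 3): A4/E5 P5 -> G4/D5 P5 similar
  -> R1 @ bar 1 tick 0 v(2, 3): E5/E5 P1 -> D5/D5 P1 similar
  -> R1 @ bar 2 tick 0 v(1, 2): G4/D5 P5 -> A4/E5 P5 similar
  -> R2 @ bar 2 tick 0 v(0, 3): B3/D5 m3 -> C4/G5 P5 similar
  -> R2 @ bar 3 tick 0 v(0, 2): C4/E5 M3 -> D4/A5 P5 similar
  -> R3 @ bar 3 tick 0 v(2, 3): A5 above E5
  -> R4 @ bar 3 tick 0 v(0, 3): D4/E5 M2 untreated
  -> R3 @ bar 3 tick 1 v(2, 3): A5 above E5
  -> R3 @ bar 3 tick 2 v(2, 3): A5 above E5
  -> R3 @ bar 3 tick 3 v(2, 3): A5 above E5
  -> R2 @ bar 4 tick 0 v(1, 2): B4/A5 m7 -> E4/B4 P5 similar
  -> R2 @ bar 4 tick 0 v(1, 3): B4/E5 P4 -> E4/B4 P5 similar
  -> R2 @ bar 4 tick 0 v(2, 3): A5/E5 P4 -> B4/B4 P1 similar
  -> R7 @ bar 4 tick 0 v(2,): A5->B4 leap 10st
  -> R1 @ bar 5 tick 0 v(1, 2): E4/B4 P5 -> A4/E5 P5 similar
  -> R1 @ bar 5 tick 0 v(1, 3): E4/B4 P5 -> A4/E5 P5 similar
  -> R1 @ bar 5 tick 0 v(2, 3): B4/B4 P1 -> E5/E5 P1 similar
  -> R2 @ bar 5 tick 0 v(0, 1): G3/E4 M6 -> A3/A4 P8 similar
  -> R2 @ bar 5 tick 0 v(0, 2): G3/B4 M3 -> A3/E5 P5 similar
  -> R2 @ bar 5 tick 0 v(0, 3): G3/B4 M3 -> A3/E5 P5 similar

(1, 0, R1, (1, 2))
(1, 0, R1, (1, 3))
(1, 0, R1, (2, 3))
(2, 0, R1, (1, 2))
(2, 0, R2, (0, 3))
(3, 0, R2, (0, 2))
(3, 0, R3, (2, 3))
(3, 0, R4, (0, 3))
(3, 1, R3, (2, 3))
(3, 2, R3, (2, 3))
(3, 3, R3, (2, 3))
(4, 0, R2, (1, 2))
(4, 0, R2, (1, 3))
(4, 0, R2, (2, 3))
(4, 0, R7, (2,))
(5, 0, R1, (1, 2))
(5, 0, R1, (1, 3))
(5, 0, R1, (2, 3))
(5, 0, R2, (0, 1))
(5, 0, R2, (0, 2))
(5, 0, R2, (0, 3))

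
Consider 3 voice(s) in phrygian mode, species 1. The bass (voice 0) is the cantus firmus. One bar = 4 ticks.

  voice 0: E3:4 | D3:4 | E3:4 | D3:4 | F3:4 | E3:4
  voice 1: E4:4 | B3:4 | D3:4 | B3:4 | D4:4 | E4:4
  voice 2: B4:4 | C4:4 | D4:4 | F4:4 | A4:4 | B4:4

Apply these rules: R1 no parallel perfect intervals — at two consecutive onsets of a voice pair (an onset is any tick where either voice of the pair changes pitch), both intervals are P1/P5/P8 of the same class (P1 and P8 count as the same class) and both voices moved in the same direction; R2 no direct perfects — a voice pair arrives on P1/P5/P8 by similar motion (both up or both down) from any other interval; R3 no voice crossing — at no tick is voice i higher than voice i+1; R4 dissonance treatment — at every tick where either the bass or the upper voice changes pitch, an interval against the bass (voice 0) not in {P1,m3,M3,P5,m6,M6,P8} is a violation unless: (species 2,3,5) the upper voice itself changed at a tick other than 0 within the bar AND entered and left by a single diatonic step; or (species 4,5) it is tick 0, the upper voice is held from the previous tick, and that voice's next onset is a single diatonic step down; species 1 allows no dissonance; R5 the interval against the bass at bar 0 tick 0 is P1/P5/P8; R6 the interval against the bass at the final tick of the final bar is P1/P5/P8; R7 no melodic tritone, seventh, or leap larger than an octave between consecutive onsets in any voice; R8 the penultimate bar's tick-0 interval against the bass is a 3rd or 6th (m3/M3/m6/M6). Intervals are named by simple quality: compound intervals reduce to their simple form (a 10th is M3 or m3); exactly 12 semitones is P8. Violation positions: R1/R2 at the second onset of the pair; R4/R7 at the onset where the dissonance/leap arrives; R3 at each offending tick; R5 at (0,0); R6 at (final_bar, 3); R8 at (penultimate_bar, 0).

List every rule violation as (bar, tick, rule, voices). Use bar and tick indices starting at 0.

bar 0: v0=E3 v1=E4 v2=B4 downbeat P5
bar 1: v0=D3 v1=B3 v2=C4 downbeat m7
bar 2: v0=E3 v1=D3 v2=D4 downbeat m7
bar 3: v0=D3 v1=B3 v2=F4 downbeat m3
bar 4: v0=F3 v1=D4 v2=A4 downbeat M3
bar 5: v0=E3 v1=E4 v2=B4 downbeat P5
  -> R4 @ bar 1 tick 0 v(0, 2): D3/C4 m7 untreated
  -> R7 @ bar 1 tick 0 v(2,): B4->C4 leap 11st
  -> R3 @ bar 2 tick 0 v(0, 1): E3 above D3
  -> R4 @ bar 2 tick 0 v(0, 1): E3/D3 M2 untreated
  -> R4 @ bar 2 tick 0 v(0, 2): E3/D4 m7 untreated
  -> R3 @ bar 2 tick 1 v(0, 1): E3 above D3
  -> R3 @ bar 2 tick 2 v(0, 1): E3 above D3
  -> R3 @ bar 2 tick 3 v(0, 1): E3 above D3
  -> R2 @ bar 4 tick 0 v(1, 2): B3/F4 TT -> D4/A4 P5 similar
  -> R1 @ bar 5 tick 0 v(1, 2): D4/A4 P5 -> E4/B4 P5 similar

(1, 0, R4, (0, 2))
(1, 0, R7, (2,))
(2, 0, R3, (0, 1))
(2, 0, R4, (0, 1))
(2, 0, R4, (0, 2))
(2, 1, R3, (0, 1))
(2, 2, R3, (0, 1))
(2, 3, R3, (0, 1))
(4, 0, R2, (1, 2))
(5, 0, R1, (1, 2))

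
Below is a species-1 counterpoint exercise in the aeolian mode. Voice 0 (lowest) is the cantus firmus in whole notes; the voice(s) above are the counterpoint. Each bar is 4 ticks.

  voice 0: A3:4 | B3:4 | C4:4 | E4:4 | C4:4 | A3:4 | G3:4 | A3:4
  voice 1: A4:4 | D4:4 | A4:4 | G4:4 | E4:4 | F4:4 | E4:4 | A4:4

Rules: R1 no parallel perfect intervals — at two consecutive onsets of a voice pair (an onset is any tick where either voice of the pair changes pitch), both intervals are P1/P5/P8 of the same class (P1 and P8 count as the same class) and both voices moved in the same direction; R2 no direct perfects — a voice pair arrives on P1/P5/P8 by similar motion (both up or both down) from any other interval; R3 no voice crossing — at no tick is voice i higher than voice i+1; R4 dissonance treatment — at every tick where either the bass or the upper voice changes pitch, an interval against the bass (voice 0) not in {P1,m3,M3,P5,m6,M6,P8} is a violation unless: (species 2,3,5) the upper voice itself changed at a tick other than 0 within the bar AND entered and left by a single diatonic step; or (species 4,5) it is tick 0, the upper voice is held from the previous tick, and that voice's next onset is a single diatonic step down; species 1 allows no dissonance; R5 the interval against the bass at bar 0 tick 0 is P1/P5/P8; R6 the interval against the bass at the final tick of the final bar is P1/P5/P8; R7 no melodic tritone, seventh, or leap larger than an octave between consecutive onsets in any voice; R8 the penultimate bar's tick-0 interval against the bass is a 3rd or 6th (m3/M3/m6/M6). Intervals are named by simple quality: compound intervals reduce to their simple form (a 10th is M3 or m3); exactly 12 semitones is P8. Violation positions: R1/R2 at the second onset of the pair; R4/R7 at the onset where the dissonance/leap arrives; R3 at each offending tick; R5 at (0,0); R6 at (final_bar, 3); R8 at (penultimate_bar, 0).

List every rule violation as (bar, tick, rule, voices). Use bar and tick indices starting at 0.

(7, 0, R2, (0, 1))

bar 0: v0=A3 v1=A4 downbeat P8
bar 1: v0=B3 v1=D4 downbeat m3
bar 2: v0=C4 v1=A4 downbeat M6
bar 3: v0=E4 v1=G4 downbeat m3
bar 4: v0=C4 v1=E4 downbeat M3
bar 5: v0=A3 v1=F4 downbeat m6
bar 6: v0=G3 v1=E4 downbeat M6
bar 7: v0=A3 v1=A4 downbeat P8
  -> R2 @ bar 7 tick 0 v(0, 1): G3/E4 M6 -> A3/A4 P8 similar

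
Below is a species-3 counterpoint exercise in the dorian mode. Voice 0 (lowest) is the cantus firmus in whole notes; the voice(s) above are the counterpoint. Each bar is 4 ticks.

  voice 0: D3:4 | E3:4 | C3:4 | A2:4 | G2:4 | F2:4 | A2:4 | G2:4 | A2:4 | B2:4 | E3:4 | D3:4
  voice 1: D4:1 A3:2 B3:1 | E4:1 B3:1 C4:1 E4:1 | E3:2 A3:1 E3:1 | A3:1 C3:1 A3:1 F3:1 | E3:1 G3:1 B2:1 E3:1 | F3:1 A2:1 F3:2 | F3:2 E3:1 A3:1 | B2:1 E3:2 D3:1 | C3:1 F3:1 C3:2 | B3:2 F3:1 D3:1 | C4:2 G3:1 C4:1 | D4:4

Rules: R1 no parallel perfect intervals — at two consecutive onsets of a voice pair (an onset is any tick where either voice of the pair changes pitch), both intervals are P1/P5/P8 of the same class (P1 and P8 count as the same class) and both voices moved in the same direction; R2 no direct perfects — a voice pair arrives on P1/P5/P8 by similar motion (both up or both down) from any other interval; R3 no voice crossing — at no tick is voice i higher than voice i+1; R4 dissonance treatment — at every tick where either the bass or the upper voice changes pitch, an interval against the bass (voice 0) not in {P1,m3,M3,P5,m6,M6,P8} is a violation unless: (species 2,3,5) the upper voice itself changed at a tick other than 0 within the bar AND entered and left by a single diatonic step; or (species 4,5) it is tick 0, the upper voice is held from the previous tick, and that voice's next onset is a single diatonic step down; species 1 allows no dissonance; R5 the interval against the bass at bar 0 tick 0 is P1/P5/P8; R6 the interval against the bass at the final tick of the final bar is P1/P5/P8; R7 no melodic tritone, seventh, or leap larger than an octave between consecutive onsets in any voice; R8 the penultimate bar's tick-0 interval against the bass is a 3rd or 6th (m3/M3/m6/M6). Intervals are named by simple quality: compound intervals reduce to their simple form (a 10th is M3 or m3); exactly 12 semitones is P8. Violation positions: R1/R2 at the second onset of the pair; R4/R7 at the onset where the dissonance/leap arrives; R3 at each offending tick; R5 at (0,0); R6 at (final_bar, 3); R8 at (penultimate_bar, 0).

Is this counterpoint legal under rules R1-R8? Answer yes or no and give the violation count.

bar 0: v0=D3 v1=D4 (P8)
bar 1: v0=E3 v1=E4 (P8)
bar 2: v0=C3 v1=E3 (M3)
bar 3: v0=A2 v1=A3 (P8)
bar 4: v0=G2 v1=E3 (M6)
bar 5: v0=F2 v1=F3 (P8)
bar 6: v0=A2 v1=F3 (m6)
bar 7: v0=G2 v1=B2 (M3)
bar 8: v0=A2 v1=C3 (m3)
bar 9: v0=B2 v1=B3 (P8)
bar 10: v0=E3 v1=C4 (m6)
bar 11: v0=D3 v1=D4 (P8)
  R2 @ bar1.0: D3/B3 M6 -> E3/E4 P8 similar
  R7 @ bar7.0: A3->B2 leap 10st
  R2 @ bar9.0: A2/C3 m3 -> B2/B3 P8 similar
  R7 @ bar9.0: C3->B3 leap 11st
  R4 @ bar9.2: B2/F3 TT untreated
  R7 @ bar9.2: B3->F3 leap 6st
  R7 @ bar10.0: D3->C4 leap 10st

No (7 violations)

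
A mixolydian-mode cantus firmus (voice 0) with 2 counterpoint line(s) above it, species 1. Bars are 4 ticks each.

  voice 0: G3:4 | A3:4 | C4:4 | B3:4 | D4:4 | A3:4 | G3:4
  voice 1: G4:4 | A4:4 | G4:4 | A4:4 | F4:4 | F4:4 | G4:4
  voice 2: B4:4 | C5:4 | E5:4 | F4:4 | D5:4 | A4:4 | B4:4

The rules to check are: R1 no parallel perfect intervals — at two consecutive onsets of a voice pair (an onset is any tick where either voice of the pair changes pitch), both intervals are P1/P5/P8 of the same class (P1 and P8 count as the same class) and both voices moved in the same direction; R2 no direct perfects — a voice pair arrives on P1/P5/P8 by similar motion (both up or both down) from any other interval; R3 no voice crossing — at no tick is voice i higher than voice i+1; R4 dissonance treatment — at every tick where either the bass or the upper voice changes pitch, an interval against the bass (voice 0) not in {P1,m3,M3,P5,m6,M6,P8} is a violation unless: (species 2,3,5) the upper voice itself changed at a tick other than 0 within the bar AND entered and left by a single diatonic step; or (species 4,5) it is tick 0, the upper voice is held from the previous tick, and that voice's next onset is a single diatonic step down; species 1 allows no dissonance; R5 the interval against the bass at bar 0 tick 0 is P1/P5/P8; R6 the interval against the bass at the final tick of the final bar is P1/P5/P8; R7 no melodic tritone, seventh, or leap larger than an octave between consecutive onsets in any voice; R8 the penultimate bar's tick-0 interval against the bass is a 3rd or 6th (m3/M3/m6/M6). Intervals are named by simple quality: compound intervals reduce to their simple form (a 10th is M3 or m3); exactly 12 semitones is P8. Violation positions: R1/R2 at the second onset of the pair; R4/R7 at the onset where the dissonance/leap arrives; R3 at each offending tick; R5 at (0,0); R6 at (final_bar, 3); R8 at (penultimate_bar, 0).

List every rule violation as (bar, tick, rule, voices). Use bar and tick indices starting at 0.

(0, 0, R5, (0, 2))
(1, 0, R1, (0, 1))
(3, 0, R3, (1, 2))
(3, 0, R4, (0, 1))
(3, 0, R4, (0, 2))
(3, 0, R7, (2,))
(3, 1, R3, (1, 2))
(3, 2, R3, (1, 2))
(3, 3, R3, (1, 2))
(4, 0, R2, (0, 2))
(5, 0, R1, (0, 2))
(5, 0, R8, (0, 2))
(6, 3, R6, (0, 2))

bar 0: v0=G3 v1=G4 v2=B4 downbeat M3
bar 1: v0=A3 v1=A4 v2=C5 downbeat m3
bar 2: v0=C4 v1=G4 v2=E5 downbeat M3
bar 3: v0=B3 v1=A4 v2=F4 downbeat TT
bar 4: v0=D4 v1=F4 v2=D5 downbeat P8
bar 5: v0=A3 v1=F4 v2=A4 downbeat P8
bar 6: v0=G3 v1=G4 v2=B4 downbeat M3
  -> R5 @ bar 0 tick 0 v(0, 2): opens on M3
  -> R1 @ bar 1 tick 0 v(0, 1): G3/G4 P8 -> A3/A4 P8 similar
  -> R3 @ bar 3 tick 0 v(1, 2): A4 above F4
  -> R4 @ bar 3 tick 0 v(0, 1): B3/A4 m7 untreated
  -> R4 @ bar 3 tick 0 v(0, 2): B3/F4 TT untreated
  -> R7 @ bar 3 tick 0 v(2,): E5->F4 leap 11st
  -> R3 @ bar 3 tick 1 v(1, 2): A4 above F4
  -> R3 @ bar 3 tick 2 v(1, 2): A4 above F4
  -> R3 @ bar 3 tick 3 v(1, 2): A4 above F4
  -> R2 @ bar 4 tick 0 v(0, 2): B3/F4 TT -> D4/D5 P8 similar
  -> R1 @ bar 5 tick 0 v(0, 2): D4/D5 P8 -> A3/A4 P8 similar
  -> R8 @ bar 5 tick 0 v(0, 2): penult P8 not 3rd/6th
  -> R6 @ bar 6 tick 3 v(0, 2): closes on M3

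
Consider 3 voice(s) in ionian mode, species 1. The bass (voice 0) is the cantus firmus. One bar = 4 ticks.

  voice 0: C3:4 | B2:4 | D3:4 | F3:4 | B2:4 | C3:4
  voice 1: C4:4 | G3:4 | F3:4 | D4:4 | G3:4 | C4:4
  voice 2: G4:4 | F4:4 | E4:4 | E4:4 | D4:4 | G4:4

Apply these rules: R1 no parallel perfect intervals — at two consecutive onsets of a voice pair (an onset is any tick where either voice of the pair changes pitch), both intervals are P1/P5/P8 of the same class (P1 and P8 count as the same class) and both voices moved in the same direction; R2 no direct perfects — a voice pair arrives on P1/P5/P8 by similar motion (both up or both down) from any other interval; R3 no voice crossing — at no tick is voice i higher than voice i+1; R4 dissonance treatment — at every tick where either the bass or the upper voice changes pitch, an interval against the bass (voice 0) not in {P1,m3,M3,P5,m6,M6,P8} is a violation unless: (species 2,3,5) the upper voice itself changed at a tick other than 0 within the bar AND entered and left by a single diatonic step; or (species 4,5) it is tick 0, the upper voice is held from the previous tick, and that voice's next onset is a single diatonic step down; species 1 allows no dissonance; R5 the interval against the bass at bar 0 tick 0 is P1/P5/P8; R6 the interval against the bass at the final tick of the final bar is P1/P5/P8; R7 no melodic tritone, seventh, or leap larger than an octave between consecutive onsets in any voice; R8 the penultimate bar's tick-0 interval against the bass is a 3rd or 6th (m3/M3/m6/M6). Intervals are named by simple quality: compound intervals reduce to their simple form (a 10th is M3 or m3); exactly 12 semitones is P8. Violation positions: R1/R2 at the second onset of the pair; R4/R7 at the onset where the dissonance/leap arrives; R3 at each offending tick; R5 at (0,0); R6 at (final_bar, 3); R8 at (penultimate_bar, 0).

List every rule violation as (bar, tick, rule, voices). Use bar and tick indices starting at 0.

bar 0: v0=C3 v1=C4 v2=G4 downbeat P5
bar 1: v0=B2 v1=G3 v2=F4 downbeat TT
bar 2: v0=D3 v1=F3 v2=E4 downbeat M2
bar 3: v0=F3 v1=D4 v2=E4 downbeat M7
bar 4: v0=B2 v1=G3 v2=D4 downbeat m3
bar 5: v0=C3 v1=C4 v2=G4 downbeat P5
  -> R4 @ bar 1 tick 0 v(0, 2): B2/F4 TT untreated
  -> R4 @ bar 2 tick 0 v(0, 2): D3/E4 M2 untreated
  -> R4 @ bar 3 tick 0 v(0, 2): F3/E4 M7 untreated
  -> R2 @ bar 4 tick 0 v(1, 2): D4/E4 M2 -> G3/D4 P5 similar
  -> R7 @ bar 4 tick 0 v(0,): F3->B2 leap 6st
  -> R1 @ bar 5 tick 0 v(1, 2): G3/D4 P5 -> C4/G4 P5 similar
  -> R2 @ bar 5 tick 0 v(0, 1): B2/G3 m6 -> C3/C4 P8 similar
  -> R2 @ bar 5 tick 0 v(0, 2): B2/D4 m3 -> C3/G4 P5 similar

(1, 0, R4, (0, 2))
(2, 0, R4, (0, 2))
(3, 0, R4, (0, 2))
(4, 0, R2, (1, 2))
(4, 0, R7, (0,))
(5, 0, R1, (1, 2))
(5, 0, R2, (0, 1))
(5, 0, R2, (0, 2))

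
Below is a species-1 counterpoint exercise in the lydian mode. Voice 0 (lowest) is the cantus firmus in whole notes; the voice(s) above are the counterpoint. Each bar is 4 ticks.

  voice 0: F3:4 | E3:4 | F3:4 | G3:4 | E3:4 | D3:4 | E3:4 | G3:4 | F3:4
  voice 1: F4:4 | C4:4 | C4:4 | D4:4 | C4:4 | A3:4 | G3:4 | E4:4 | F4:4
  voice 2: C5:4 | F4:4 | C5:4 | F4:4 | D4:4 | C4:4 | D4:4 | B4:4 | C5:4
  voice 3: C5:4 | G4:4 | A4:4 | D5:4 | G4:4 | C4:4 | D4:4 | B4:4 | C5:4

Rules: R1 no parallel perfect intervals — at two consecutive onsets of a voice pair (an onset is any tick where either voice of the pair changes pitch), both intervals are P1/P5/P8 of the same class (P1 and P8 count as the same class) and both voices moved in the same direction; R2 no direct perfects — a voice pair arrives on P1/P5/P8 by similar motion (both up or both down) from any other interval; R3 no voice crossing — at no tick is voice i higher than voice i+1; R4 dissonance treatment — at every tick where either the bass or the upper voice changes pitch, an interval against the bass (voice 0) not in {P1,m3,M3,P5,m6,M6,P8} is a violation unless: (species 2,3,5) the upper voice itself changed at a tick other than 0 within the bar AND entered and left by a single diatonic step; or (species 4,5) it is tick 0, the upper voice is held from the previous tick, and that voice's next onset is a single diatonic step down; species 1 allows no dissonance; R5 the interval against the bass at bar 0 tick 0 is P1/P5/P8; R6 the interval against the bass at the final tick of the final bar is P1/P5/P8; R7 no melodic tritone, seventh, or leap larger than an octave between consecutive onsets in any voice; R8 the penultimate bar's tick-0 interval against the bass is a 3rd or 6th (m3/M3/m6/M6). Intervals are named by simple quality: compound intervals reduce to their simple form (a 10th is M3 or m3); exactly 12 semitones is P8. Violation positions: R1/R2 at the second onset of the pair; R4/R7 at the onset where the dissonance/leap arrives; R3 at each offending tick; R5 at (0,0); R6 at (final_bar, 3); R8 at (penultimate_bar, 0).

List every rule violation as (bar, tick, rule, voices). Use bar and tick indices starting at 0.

(1, 0, R1, (1, 3))
(1, 0, R4, (0, 2))
(2, 0, R2, (0, 2))
(2, 0, R3, (2, 3))
(2, 1, R3, (2, 3))
(2, 2, R3, (2, 3))
(2, 3, R3, (2, 3))
(3, 0, R1, (0, 1))
(3, 0, R2, (0, 3))
(3, 0, R2, (1, 3))
(3, 0, R4, (0, 2))
(4, 0, R2, (1, 3))
(4, 0, R4, (0, 2))
(5, 0, R2, (0, 1))
(5, 0, R2, (2, 3))
(5, 0, R4, (0, 2))
(5, 0, R4, (0, 3))
(6, 0, R1, (2, 3))
(6, 0, R4, (0, 2))
(6, 0, R4, (0, 3))
(7, 0, R1, (1, 2))
(7, 0, R1, (1, 3))
(7, 0, R1, (2, 3))
(8, 0, R1, (1, 2))
(8, 0, R1, (1, 3))
(8, 0, R1, (2, 3))

bar 0: v0=F3 v1=F4 v2=C5 v3=C5 downbeat P5
bar 1: v0=E3 v1=C4 v2=F4 v3=G4 downbeat m3
bar 2: v0=F3 v1=C4 v2=C5 v3=A4 downbeat M3
bar 3: v0=G3 v1=D4 v2=F4 v3=D5 downbeat P5
bar 4: v0=E3 v1=C4 v2=D4 v3=G4 downbeat m3
bar 5: v0=D3 v1=A3 v2=C4 v3=C4 downbeat m7
bar 6: v0=E3 v1=G3 v2=D4 v3=D4 downbeat m7
bar 7: v0=G3 v1=E4 v2=B4 v3=B4 downbeat M3
bar 8: v0=F3 v1=F4 v2=C5 v3=C5 downbeat P5
  -> R1 @ bar 1 tick 0 v(1, 3): F4/C5 P5 -> C4/G4 P5 similar
  -> R4 @ bar 1 tick 0 v(0, 2): E3/F4 m2 untreated
  -> R2 @ bar 2 tick 0 v(0, 2): E3/F4 m2 -> F3/C5 P5 similar
  -> R3 @ bar 2 tick 0 v(2, 3): C5 above A4
  -> R3 @ bar 2 tick 1 v(2, 3): C5 above A4
  -> R3 @ bar 2 tick 2 v(2, 3): C5 above A4
  -> R3 @ bar 2 tick 3 v(2, 3): C5 above A4
  -> R1 @ bar 3 tick 0 v(0, 1): F3/C4 P5 -> G3/D4 P5 similar
  -> R2 @ bar 3 tick 0 v(0, 3): F3/A4 M3 -> G3/D5 P5 similar
  -> R2 @ bar 3 tick 0 v(1, 3): C4/A4 M6 -> D4/D5 P8 similar
  -> R4 @ bar 3 tick 0 v(0, 2): G3/F4 m7 untreated
  -> R2 @ bar 4 tick 0 v(1, 3): D4/D5 P8 -> C4/G4 P5 similar
  -> R4 @ bar 4 tick 0 v(0, 2): E3/D4 m7 untreated
  -> R2 @ bar 5 tick 0 v(0, 1): E3/C4 m6 -> D3/A3 P5 similar
  -> R2 @ bar 5 tick 0 v(2, 3): D4/G4 P4 -> C4/C4 P1 similar
  -> R4 @ bar 5 tick 0 v(0, 2): D3/C4 m7 untreated
  -> R4 @ bar 5 tick 0 v(0, 3): D3/C4 m7 untreated
  -> R1 @ bar 6 tick 0 v(2, 3): C4/C4 P1 -> D4/D4 P1 similar
  -> R4 @ bar 6 tick 0 v(0, 2): E3/D4 m7 untreated
  -> R4 @ bar 6 tick 0 v(0, 3): E3/D4 m7 untreated
  -> R1 @ bar 7 tick 0 v(1, 2): G3/D4 P5 -> E4/B4 P5 similar
  -> R1 @ bar 7 tick 0 v(1, 3): G3/D4 P5 -> E4/B4 P5 similar
  -> R1 @ bar 7 tick 0 v(2, 3): D4/D4 P1 -> B4/B4 P1 similar
  -> R1 @ bar 8 tick 0 v(1, 2): E4/B4 P5 -> F4/C5 P5 similar
  -> R1 @ bar 8 tick 0 v(1, 3): E4/B4 P5 -> F4/C5 P5 similar
  -> R1 @ bar 8 tick 0 v(2, 3): B4/B4 P1 -> C5/C5 P1 similar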